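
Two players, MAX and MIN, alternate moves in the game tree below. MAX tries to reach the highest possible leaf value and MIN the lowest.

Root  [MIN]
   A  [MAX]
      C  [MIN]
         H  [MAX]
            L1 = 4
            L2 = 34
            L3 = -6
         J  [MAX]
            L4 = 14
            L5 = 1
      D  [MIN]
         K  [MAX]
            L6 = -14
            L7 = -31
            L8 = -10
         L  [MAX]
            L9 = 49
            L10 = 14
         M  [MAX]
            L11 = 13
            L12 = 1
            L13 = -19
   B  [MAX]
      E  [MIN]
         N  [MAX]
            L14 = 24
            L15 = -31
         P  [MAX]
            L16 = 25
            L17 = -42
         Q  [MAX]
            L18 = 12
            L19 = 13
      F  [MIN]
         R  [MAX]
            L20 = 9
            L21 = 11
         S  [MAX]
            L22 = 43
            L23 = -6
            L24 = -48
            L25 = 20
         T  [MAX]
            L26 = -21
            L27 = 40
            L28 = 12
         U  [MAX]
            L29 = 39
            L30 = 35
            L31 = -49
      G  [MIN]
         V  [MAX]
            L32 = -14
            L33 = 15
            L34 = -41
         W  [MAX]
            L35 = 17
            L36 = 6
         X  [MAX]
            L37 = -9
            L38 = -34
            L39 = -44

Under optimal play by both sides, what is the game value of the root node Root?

13

H (MAX): max(4, 34, -6) = 34
J (MAX): max(14, 1) = 14
C (MIN): min(34, 14) = 14
K (MAX): max(-14, -31, -10) = -10
L (MAX): max(49, 14) = 49
M (MAX): max(13, 1, -19) = 13
D (MIN): min(-10, 49, 13) = -10
A (MAX): max(14, -10) = 14
N (MAX): max(24, -31) = 24
P (MAX): max(25, -42) = 25
Q (MAX): max(12, 13) = 13
E (MIN): min(24, 25, 13) = 13
R (MAX): max(9, 11) = 11
S (MAX): max(43, -6, -48, 20) = 43
T (MAX): max(-21, 40, 12) = 40
U (MAX): max(39, 35, -49) = 39
F (MIN): min(11, 43, 40, 39) = 11
V (MAX): max(-14, 15, -41) = 15
W (MAX): max(17, 6) = 17
X (MAX): max(-9, -34, -44) = -9
G (MIN): min(15, 17, -9) = -9
B (MAX): max(13, 11, -9) = 13
Root (MIN): min(14, 13) = 13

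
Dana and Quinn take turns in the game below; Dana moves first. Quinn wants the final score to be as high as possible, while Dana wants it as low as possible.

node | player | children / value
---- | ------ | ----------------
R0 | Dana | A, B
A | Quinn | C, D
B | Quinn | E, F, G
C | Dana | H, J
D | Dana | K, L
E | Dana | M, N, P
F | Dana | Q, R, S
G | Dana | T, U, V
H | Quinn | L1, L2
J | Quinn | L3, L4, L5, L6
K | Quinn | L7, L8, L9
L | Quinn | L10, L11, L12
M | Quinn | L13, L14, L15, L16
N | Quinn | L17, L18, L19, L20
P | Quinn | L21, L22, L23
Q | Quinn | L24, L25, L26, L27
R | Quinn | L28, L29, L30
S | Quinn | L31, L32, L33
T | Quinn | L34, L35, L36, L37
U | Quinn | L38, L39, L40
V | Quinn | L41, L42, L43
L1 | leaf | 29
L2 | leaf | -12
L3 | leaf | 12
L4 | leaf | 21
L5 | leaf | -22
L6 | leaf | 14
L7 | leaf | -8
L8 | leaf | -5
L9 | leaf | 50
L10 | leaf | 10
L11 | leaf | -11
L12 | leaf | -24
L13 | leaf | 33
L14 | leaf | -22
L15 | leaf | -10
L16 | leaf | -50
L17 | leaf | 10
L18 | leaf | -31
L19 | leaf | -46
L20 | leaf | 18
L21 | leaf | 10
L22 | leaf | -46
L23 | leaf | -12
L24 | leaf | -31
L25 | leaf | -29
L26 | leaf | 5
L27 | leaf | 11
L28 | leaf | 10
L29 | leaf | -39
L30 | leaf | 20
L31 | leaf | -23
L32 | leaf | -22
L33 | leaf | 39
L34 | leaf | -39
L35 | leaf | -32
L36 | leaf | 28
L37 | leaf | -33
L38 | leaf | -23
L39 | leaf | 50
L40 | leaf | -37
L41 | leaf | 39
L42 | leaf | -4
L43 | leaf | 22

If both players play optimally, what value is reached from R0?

21

H (Quinn): max(29, -12) = 29
J (Quinn): max(12, 21, -22, 14) = 21
C (Dana): min(29, 21) = 21
K (Quinn): max(-8, -5, 50) = 50
L (Quinn): max(10, -11, -24) = 10
D (Dana): min(50, 10) = 10
A (Quinn): max(21, 10) = 21
M (Quinn): max(33, -22, -10, -50) = 33
N (Quinn): max(10, -31, -46, 18) = 18
P (Quinn): max(10, -46, -12) = 10
E (Dana): min(33, 18, 10) = 10
Q (Quinn): max(-31, -29, 5, 11) = 11
R (Quinn): max(10, -39, 20) = 20
S (Quinn): max(-23, -22, 39) = 39
F (Dana): min(11, 20, 39) = 11
T (Quinn): max(-39, -32, 28, -33) = 28
U (Quinn): max(-23, 50, -37) = 50
V (Quinn): max(39, -4, 22) = 39
G (Dana): min(28, 50, 39) = 28
B (Quinn): max(10, 11, 28) = 28
R0 (Dana): min(21, 28) = 21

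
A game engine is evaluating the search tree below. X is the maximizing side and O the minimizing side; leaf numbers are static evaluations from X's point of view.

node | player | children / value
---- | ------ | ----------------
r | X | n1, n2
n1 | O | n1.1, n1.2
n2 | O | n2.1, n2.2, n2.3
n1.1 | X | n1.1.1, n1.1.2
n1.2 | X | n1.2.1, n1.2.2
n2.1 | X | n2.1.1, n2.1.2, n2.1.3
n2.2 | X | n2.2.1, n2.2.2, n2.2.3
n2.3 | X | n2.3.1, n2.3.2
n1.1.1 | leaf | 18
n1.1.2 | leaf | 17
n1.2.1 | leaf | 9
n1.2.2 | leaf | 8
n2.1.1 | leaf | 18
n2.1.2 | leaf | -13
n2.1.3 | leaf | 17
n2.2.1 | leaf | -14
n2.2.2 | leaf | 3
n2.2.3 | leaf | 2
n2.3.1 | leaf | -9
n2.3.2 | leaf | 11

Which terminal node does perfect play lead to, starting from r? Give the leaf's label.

n1.2.1

n1.1 (X): max(18, 17) = 18
n1.2 (X): max(9, 8) = 9
n1 (O): min(18, 9) = 9
n2.1 (X): max(18, -13, 17) = 18
n2.2 (X): max(-14, 3, 2) = 3
n2.3 (X): max(-9, 11) = 11
n2 (O): min(18, 3, 11) = 3
r (X): max(9, 3) = 9
At r, X picks n1 (highest: 9).
At n1, O picks n1.2 (lowest: 9).
At n1.2, X picks n1.2.1 (highest: 9).
Terminal value 9.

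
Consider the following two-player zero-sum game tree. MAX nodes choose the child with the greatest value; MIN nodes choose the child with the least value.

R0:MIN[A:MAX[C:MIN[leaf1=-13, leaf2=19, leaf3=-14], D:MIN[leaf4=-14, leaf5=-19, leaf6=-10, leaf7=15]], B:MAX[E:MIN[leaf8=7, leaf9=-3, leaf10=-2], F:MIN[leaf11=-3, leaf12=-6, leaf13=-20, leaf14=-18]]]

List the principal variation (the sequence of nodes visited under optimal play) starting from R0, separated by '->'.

R0 -> A -> C -> leaf3

C (MIN): min(-13, 19, -14) = -14
D (MIN): min(-14, -19, -10, 15) = -19
A (MAX): max(-14, -19) = -14
E (MIN): min(7, -3, -2) = -3
F (MIN): min(-3, -6, -20, -18) = -20
B (MAX): max(-3, -20) = -3
R0 (MIN): min(-14, -3) = -14
At R0, MIN picks A (lowest: -14).
At A, MAX picks C (highest: -14).
At C, MIN picks leaf3 (lowest: -14).
Terminal value -14.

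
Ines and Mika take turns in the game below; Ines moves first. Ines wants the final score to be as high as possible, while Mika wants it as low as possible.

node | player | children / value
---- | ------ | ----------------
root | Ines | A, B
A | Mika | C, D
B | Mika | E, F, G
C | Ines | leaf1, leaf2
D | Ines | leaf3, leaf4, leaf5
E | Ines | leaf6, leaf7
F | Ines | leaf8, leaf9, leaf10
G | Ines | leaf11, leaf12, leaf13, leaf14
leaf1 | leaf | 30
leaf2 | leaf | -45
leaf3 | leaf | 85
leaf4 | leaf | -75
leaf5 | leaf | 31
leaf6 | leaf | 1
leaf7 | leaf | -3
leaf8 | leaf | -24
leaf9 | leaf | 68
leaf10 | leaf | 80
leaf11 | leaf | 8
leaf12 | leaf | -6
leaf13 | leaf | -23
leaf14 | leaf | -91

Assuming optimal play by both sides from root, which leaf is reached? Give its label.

C (Ines): max(30, -45) = 30
D (Ines): max(85, -75, 31) = 85
A (Mika): min(30, 85) = 30
E (Ines): max(1, -3) = 1
F (Ines): max(-24, 68, 80) = 80
G (Ines): max(8, -6, -23, -91) = 8
B (Mika): min(1, 80, 8) = 1
root (Ines): max(30, 1) = 30
At root, Ines picks A (highest: 30).
At A, Mika picks C (lowest: 30).
At C, Ines picks leaf1 (highest: 30).
Terminal value 30.

leaf1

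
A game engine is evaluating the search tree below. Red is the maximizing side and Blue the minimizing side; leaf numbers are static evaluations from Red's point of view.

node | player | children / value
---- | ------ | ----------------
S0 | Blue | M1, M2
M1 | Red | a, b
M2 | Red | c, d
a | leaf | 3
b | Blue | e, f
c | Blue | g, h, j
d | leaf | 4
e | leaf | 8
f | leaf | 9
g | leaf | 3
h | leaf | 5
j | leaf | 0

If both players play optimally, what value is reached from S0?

4

b (Blue): min(8, 9) = 8
M1 (Red): max(3, 8) = 8
c (Blue): min(3, 5, 0) = 0
M2 (Red): max(0, 4) = 4
S0 (Blue): min(8, 4) = 4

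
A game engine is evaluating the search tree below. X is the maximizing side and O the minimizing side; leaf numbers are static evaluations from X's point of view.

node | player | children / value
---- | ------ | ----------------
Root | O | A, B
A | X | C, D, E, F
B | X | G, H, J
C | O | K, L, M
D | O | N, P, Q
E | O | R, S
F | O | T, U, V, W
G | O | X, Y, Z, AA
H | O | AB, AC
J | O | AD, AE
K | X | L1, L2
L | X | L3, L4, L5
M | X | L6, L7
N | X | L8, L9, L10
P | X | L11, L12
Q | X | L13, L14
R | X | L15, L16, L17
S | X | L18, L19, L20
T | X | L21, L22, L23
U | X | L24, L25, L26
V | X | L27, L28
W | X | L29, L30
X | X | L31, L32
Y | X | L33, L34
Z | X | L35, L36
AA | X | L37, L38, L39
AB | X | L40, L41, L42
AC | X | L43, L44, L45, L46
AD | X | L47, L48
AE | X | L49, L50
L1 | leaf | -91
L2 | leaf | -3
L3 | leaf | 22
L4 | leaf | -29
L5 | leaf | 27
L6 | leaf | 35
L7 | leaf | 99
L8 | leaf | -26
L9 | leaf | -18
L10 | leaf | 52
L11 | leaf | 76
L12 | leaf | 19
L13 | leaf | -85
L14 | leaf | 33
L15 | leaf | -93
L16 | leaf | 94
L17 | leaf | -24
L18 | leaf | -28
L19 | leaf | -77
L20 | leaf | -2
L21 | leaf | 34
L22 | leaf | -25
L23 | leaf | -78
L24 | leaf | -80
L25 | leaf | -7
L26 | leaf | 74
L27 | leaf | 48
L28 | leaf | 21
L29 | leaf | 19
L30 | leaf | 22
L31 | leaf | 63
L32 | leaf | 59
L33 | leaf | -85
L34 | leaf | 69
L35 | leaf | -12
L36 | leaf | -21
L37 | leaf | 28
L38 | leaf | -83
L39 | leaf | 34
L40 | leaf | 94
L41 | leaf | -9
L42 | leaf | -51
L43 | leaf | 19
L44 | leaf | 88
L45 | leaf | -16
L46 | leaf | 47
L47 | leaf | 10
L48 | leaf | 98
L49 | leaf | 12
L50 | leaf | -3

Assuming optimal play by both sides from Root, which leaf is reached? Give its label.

L14

K (X): max(-91, -3) = -3
L (X): max(22, -29, 27) = 27
M (X): max(35, 99) = 99
C (O): min(-3, 27, 99) = -3
N (X): max(-26, -18, 52) = 52
P (X): max(76, 19) = 76
Q (X): max(-85, 33) = 33
D (O): min(52, 76, 33) = 33
R (X): max(-93, 94, -24) = 94
S (X): max(-28, -77, -2) = -2
E (O): min(94, -2) = -2
T (X): max(34, -25, -78) = 34
U (X): max(-80, -7, 74) = 74
V (X): max(48, 21) = 48
W (X): max(19, 22) = 22
F (O): min(34, 74, 48, 22) = 22
A (X): max(-3, 33, -2, 22) = 33
X (X): max(63, 59) = 63
Y (X): max(-85, 69) = 69
Z (X): max(-12, -21) = -12
AA (X): max(28, -83, 34) = 34
G (O): min(63, 69, -12, 34) = -12
AB (X): max(94, -9, -51) = 94
AC (X): max(19, 88, -16, 47) = 88
H (O): min(94, 88) = 88
AD (X): max(10, 98) = 98
AE (X): max(12, -3) = 12
J (O): min(98, 12) = 12
B (X): max(-12, 88, 12) = 88
Root (O): min(33, 88) = 33
At Root, O picks A (lowest: 33).
At A, X picks D (highest: 33).
At D, O picks Q (lowest: 33).
At Q, X picks L14 (highest: 33).
Terminal value 33.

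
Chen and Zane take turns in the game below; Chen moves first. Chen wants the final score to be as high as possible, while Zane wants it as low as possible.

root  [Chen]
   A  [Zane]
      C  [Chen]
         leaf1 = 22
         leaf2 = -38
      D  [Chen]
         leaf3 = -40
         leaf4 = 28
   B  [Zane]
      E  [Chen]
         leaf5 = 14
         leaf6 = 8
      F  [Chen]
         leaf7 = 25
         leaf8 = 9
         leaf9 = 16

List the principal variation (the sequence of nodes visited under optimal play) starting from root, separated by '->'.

root -> A -> C -> leaf1

C (Chen): max(22, -38) = 22
D (Chen): max(-40, 28) = 28
A (Zane): min(22, 28) = 22
E (Chen): max(14, 8) = 14
F (Chen): max(25, 9, 16) = 25
B (Zane): min(14, 25) = 14
root (Chen): max(22, 14) = 22
At root, Chen picks A (highest: 22).
At A, Zane picks C (lowest: 22).
At C, Chen picks leaf1 (highest: 22).
Terminal value 22.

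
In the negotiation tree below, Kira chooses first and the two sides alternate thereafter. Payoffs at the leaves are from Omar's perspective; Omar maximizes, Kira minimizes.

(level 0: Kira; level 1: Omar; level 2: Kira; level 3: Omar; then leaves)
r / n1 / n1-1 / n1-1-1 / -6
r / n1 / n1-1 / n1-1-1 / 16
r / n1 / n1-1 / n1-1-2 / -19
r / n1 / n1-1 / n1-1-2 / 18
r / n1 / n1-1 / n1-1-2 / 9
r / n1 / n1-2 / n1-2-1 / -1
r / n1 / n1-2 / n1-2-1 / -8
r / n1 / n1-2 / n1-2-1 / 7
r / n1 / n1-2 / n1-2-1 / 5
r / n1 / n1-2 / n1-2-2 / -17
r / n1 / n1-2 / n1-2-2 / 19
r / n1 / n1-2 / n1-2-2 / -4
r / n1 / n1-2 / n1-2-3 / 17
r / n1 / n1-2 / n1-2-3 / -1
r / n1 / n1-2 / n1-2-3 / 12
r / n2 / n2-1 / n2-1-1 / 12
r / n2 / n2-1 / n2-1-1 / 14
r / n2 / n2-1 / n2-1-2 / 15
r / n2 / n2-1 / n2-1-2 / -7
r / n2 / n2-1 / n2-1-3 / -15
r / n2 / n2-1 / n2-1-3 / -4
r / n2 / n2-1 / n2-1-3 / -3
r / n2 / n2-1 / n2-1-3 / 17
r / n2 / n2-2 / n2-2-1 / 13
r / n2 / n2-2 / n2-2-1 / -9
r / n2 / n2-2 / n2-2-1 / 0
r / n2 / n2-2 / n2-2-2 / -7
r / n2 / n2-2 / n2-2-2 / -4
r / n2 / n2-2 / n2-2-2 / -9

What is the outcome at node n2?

14

n2-1-1 (Omar): max(12, 14) = 14
n2-1-2 (Omar): max(15, -7) = 15
n2-1-3 (Omar): max(-15, -4, -3, 17) = 17
n2-1 (Kira): min(14, 15, 17) = 14
n2-2-1 (Omar): max(13, -9, 0) = 13
n2-2-2 (Omar): max(-7, -4, -9) = -4
n2-2 (Kira): min(13, -4) = -4
n2 (Omar): max(14, -4) = 14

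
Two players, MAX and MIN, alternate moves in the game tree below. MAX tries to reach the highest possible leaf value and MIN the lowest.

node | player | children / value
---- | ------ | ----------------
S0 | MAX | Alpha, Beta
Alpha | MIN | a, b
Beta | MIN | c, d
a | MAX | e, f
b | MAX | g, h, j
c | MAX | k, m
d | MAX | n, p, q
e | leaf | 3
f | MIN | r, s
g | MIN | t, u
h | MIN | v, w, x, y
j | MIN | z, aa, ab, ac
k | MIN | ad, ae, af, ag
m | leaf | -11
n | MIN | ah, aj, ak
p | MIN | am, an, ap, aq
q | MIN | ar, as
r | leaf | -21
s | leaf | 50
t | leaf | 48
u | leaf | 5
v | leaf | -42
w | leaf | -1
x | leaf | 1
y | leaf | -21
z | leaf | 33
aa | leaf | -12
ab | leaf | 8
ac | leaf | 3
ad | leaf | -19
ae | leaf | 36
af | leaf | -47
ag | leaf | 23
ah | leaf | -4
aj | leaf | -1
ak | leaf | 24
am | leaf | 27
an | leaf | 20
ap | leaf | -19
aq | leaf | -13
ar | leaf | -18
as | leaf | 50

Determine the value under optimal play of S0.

3

f (MIN): min(-21, 50) = -21
a (MAX): max(3, -21) = 3
g (MIN): min(48, 5) = 5
h (MIN): min(-42, -1, 1, -21) = -42
j (MIN): min(33, -12, 8, 3) = -12
b (MAX): max(5, -42, -12) = 5
Alpha (MIN): min(3, 5) = 3
k (MIN): min(-19, 36, -47, 23) = -47
c (MAX): max(-47, -11) = -11
n (MIN): min(-4, -1, 24) = -4
p (MIN): min(27, 20, -19, -13) = -19
q (MIN): min(-18, 50) = -18
d (MAX): max(-4, -19, -18) = -4
Beta (MIN): min(-11, -4) = -11
S0 (MAX): max(3, -11) = 3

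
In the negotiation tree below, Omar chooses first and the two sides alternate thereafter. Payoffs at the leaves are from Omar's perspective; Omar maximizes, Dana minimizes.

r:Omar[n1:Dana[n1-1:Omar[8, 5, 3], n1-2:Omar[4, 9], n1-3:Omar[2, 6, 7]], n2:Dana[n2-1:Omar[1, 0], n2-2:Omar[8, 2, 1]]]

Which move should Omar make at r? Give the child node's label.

n1

n1-1 (Omar): max(8, 5, 3) = 8
n1-2 (Omar): max(4, 9) = 9
n1-3 (Omar): max(2, 6, 7) = 7
n1 (Dana): min(8, 9, 7) = 7
n2-1 (Omar): max(1, 0) = 1
n2-2 (Omar): max(8, 2, 1) = 8
n2 (Dana): min(1, 8) = 1
r (Omar): max(7, 1) = 7
Omar at r wants the highest of {n1=7, n2=1}, so chooses n1.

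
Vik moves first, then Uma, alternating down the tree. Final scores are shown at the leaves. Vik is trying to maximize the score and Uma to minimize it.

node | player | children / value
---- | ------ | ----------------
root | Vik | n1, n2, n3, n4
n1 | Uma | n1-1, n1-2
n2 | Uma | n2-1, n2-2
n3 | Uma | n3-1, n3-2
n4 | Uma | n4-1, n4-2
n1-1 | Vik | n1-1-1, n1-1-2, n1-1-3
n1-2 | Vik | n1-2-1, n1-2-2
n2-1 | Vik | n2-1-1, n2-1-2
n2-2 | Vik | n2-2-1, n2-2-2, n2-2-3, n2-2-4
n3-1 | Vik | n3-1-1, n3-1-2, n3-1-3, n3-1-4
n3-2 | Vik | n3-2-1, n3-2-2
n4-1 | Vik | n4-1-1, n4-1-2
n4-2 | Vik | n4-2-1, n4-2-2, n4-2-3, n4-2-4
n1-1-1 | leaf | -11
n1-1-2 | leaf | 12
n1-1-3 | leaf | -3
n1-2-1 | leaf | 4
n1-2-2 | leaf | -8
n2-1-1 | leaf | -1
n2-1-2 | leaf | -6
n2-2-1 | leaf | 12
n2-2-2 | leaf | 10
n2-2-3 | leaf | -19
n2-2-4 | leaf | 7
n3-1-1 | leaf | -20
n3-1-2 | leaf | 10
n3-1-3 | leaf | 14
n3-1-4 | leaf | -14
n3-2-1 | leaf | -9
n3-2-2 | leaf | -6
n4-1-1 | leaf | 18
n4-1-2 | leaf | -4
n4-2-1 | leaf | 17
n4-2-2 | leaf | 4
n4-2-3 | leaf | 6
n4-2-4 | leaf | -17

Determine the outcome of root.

17

n1-1 (Vik): max(-11, 12, -3) = 12
n1-2 (Vik): max(4, -8) = 4
n1 (Uma): min(12, 4) = 4
n2-1 (Vik): max(-1, -6) = -1
n2-2 (Vik): max(12, 10, -19, 7) = 12
n2 (Uma): min(-1, 12) = -1
n3-1 (Vik): max(-20, 10, 14, -14) = 14
n3-2 (Vik): max(-9, -6) = -6
n3 (Uma): min(14, -6) = -6
n4-1 (Vik): max(18, -4) = 18
n4-2 (Vik): max(17, 4, 6, -17) = 17
n4 (Uma): min(18, 17) = 17
root (Vik): max(4, -1, -6, 17) = 17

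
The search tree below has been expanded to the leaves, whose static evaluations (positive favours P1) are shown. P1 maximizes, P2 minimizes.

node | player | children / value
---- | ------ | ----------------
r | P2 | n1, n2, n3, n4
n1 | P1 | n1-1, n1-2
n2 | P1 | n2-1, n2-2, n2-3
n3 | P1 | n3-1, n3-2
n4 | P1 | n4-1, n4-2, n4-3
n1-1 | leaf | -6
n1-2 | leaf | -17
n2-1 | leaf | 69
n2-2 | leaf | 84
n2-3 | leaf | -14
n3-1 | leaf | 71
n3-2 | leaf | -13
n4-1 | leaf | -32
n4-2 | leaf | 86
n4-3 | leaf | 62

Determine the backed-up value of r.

-6

n1 (P1): max(-6, -17) = -6
n2 (P1): max(69, 84, -14) = 84
n3 (P1): max(71, -13) = 71
n4 (P1): max(-32, 86, 62) = 86
r (P2): min(-6, 84, 71, 86) = -6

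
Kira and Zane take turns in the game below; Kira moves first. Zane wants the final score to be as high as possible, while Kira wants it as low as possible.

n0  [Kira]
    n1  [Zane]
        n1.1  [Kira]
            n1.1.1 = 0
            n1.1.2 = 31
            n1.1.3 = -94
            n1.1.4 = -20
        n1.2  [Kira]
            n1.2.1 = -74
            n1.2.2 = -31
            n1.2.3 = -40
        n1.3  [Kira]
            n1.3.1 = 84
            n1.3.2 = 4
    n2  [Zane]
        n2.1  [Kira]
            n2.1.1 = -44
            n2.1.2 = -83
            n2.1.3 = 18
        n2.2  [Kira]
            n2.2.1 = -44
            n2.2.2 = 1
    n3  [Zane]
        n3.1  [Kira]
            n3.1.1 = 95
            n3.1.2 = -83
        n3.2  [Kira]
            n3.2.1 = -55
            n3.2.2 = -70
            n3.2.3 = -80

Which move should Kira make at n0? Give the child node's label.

n1.1 (Kira): min(0, 31, -94, -20) = -94
n1.2 (Kira): min(-74, -31, -40) = -74
n1.3 (Kira): min(84, 4) = 4
n1 (Zane): max(-94, -74, 4) = 4
n2.1 (Kira): min(-44, -83, 18) = -83
n2.2 (Kira): min(-44, 1) = -44
n2 (Zane): max(-83, -44) = -44
n3.1 (Kira): min(95, -83) = -83
n3.2 (Kira): min(-55, -70, -80) = -80
n3 (Zane): max(-83, -80) = -80
n0 (Kira): min(4, -44, -80) = -80
Kira at n0 wants the lowest of {n1=4, n2=-44, n3=-80}, so chooses n3.

n3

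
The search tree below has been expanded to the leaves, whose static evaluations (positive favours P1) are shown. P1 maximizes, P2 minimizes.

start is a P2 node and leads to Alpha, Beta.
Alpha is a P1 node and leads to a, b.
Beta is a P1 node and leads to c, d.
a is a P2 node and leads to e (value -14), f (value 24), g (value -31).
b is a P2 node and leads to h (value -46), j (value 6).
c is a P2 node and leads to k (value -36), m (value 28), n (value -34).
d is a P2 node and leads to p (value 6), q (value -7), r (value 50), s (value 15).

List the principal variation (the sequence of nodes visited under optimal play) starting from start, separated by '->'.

start -> Alpha -> a -> g

a (P2): min(-14, 24, -31) = -31
b (P2): min(-46, 6) = -46
Alpha (P1): max(-31, -46) = -31
c (P2): min(-36, 28, -34) = -36
d (P2): min(6, -7, 50, 15) = -7
Beta (P1): max(-36, -7) = -7
start (P2): min(-31, -7) = -31
At start, P2 picks Alpha (lowest: -31).
At Alpha, P1 picks a (highest: -31).
At a, P2 picks g (lowest: -31).
Terminal value -31.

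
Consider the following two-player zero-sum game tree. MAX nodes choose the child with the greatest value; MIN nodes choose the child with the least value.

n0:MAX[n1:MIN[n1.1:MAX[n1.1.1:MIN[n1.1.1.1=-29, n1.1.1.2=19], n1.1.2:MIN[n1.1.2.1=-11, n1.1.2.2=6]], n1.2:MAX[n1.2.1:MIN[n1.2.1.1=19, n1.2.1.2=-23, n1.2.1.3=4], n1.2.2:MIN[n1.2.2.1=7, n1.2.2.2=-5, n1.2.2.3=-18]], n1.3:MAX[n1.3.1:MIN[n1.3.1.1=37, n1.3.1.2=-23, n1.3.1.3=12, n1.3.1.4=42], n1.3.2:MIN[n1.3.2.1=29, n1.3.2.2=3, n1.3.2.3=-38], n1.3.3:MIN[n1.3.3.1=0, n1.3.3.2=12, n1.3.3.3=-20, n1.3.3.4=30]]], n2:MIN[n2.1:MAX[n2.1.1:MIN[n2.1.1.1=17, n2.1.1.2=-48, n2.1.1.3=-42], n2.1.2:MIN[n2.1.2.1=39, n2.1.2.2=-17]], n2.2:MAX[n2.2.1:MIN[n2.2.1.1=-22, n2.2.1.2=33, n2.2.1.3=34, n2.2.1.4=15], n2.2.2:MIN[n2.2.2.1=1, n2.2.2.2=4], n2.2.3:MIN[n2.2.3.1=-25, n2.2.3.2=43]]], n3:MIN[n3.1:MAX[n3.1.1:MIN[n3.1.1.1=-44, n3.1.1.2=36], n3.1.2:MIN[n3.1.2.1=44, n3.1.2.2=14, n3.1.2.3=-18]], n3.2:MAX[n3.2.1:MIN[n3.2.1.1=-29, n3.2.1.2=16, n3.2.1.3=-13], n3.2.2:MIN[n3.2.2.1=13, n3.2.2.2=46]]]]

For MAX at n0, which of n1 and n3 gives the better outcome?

n3

n1.1.1 (MIN): min(-29, 19) = -29
n1.1.2 (MIN): min(-11, 6) = -11
n1.1 (MAX): max(-29, -11) = -11
n1.2.1 (MIN): min(19, -23, 4) = -23
n1.2.2 (MIN): min(7, -5, -18) = -18
n1.2 (MAX): max(-23, -18) = -18
n1.3.1 (MIN): min(37, -23, 12, 42) = -23
n1.3.2 (MIN): min(29, 3, -38) = -38
n1.3.3 (MIN): min(0, 12, -20, 30) = -20
n1.3 (MAX): max(-23, -38, -20) = -20
n1 (MIN): min(-11, -18, -20) = -20
n3.1.1 (MIN): min(-44, 36) = -44
n3.1.2 (MIN): min(44, 14, -18) = -18
n3.1 (MAX): max(-44, -18) = -18
n3.2.1 (MIN): min(-29, 16, -13) = -29
n3.2.2 (MIN): min(13, 46) = 13
n3.2 (MAX): max(-29, 13) = 13
n3 (MIN): min(-18, 13) = -18
MAX prefers the higher value; n1=-20, n3=-18. n3 is better since -18 > -20.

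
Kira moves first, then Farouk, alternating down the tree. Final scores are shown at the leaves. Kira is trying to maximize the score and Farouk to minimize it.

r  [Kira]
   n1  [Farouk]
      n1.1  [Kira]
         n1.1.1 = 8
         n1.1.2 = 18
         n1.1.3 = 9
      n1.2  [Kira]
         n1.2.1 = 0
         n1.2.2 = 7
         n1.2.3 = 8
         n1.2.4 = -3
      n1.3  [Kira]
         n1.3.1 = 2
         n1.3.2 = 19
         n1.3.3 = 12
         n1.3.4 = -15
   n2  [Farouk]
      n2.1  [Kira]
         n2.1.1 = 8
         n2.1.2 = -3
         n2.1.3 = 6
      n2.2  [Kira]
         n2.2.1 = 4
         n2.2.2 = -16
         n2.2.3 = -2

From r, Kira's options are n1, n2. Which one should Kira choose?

n1

n1.1 (Kira): max(8, 18, 9) = 18
n1.2 (Kira): max(0, 7, 8, -3) = 8
n1.3 (Kira): max(2, 19, 12, -15) = 19
n1 (Farouk): min(18, 8, 19) = 8
n2.1 (Kira): max(8, -3, 6) = 8
n2.2 (Kira): max(4, -16, -2) = 4
n2 (Farouk): min(8, 4) = 4
r (Kira): max(8, 4) = 8
Kira at r wants the highest of {n1=8, n2=4}, so chooses n1.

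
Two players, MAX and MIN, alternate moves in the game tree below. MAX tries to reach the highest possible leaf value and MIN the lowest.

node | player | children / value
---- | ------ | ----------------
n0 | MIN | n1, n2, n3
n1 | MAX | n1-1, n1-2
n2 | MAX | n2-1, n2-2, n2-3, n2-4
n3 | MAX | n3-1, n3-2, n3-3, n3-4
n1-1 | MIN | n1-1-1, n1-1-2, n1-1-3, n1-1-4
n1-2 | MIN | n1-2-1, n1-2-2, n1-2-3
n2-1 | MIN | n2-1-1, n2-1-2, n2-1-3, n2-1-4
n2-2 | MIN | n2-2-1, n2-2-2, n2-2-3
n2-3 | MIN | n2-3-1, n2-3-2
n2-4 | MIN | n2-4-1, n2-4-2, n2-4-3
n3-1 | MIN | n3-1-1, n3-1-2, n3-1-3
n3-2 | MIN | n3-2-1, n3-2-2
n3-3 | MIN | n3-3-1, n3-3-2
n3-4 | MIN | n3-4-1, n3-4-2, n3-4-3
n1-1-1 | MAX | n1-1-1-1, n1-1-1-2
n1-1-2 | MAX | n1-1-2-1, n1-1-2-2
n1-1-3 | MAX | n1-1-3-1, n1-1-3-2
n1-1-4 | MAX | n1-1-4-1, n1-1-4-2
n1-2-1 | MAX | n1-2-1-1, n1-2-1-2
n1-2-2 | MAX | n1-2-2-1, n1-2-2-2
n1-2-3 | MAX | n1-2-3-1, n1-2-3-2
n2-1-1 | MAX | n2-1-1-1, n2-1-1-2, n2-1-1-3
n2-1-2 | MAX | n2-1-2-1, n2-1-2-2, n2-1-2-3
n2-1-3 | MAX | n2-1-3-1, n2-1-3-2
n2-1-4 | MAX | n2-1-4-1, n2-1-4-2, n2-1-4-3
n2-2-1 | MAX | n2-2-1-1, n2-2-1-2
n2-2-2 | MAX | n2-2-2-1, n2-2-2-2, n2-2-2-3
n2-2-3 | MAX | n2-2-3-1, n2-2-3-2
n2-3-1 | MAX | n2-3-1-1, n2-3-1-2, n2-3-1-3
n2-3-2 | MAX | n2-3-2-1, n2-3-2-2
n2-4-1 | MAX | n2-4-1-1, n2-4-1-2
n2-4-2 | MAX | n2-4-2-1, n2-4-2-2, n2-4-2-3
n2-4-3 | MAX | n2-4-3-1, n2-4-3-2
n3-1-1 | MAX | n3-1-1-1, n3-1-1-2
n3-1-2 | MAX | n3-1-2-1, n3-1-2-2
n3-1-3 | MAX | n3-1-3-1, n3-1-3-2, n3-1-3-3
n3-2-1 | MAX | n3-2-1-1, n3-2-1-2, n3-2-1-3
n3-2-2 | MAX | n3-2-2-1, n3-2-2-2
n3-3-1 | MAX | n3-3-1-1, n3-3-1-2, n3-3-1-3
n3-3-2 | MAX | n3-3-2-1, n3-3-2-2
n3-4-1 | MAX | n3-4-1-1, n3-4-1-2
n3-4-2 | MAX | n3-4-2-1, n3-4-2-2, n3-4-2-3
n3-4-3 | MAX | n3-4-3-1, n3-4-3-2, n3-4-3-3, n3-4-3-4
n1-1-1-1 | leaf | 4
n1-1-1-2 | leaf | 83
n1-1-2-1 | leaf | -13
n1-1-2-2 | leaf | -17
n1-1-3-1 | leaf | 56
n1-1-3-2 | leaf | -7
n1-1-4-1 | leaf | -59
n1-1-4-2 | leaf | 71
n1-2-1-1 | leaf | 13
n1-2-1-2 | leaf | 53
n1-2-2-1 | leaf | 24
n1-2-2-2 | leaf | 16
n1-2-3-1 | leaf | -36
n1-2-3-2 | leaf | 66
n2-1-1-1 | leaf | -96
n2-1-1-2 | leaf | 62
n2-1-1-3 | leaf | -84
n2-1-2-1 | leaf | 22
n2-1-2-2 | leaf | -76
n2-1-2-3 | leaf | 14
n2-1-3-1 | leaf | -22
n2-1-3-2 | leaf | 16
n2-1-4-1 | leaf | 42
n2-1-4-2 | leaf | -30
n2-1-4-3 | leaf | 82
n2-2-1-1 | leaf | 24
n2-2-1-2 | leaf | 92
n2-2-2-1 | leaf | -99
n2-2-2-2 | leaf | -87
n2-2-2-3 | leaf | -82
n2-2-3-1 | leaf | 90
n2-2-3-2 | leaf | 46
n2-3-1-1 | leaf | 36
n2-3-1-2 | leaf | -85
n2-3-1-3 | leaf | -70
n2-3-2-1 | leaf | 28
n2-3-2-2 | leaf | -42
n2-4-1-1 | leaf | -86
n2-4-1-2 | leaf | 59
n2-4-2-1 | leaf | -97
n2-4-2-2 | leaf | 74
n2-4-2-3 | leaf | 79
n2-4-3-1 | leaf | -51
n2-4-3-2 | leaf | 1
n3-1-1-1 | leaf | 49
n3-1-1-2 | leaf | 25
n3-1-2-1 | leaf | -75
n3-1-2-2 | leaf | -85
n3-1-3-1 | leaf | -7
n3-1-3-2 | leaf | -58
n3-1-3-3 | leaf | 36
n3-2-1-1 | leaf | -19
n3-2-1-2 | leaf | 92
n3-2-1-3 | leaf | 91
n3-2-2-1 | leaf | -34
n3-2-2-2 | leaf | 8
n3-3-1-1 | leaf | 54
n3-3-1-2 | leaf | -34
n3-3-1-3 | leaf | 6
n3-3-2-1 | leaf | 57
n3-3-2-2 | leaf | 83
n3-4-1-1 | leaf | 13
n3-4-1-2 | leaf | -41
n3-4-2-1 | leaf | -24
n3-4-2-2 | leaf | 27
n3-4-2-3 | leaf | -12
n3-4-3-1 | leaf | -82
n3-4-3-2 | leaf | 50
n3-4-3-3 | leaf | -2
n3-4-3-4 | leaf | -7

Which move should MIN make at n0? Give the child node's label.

n1-1-1 (MAX): max(4, 83) = 83
n1-1-2 (MAX): max(-13, -17) = -13
n1-1-3 (MAX): max(56, -7) = 56
n1-1-4 (MAX): max(-59, 71) = 71
n1-1 (MIN): min(83, -13, 56, 71) = -13
n1-2-1 (MAX): max(13, 53) = 53
n1-2-2 (MAX): max(24, 16) = 24
n1-2-3 (MAX): max(-36, 66) = 66
n1-2 (MIN): min(53, 24, 66) = 24
n1 (MAX): max(-13, 24) = 24
n2-1-1 (MAX): max(-96, 62, -84) = 62
n2-1-2 (MAX): max(22, -76, 14) = 22
n2-1-3 (MAX): max(-22, 16) = 16
n2-1-4 (MAX): max(42, -30, 82) = 82
n2-1 (MIN): min(62, 22, 16, 82) = 16
n2-2-1 (MAX): max(24, 92) = 92
n2-2-2 (MAX): max(-99, -87, -82) = -82
n2-2-3 (MAX): max(90, 46) = 90
n2-2 (MIN): min(92, -82, 90) = -82
n2-3-1 (MAX): max(36, -85, -70) = 36
n2-3-2 (MAX): max(28, -42) = 28
n2-3 (MIN): min(36, 28) = 28
n2-4-1 (MAX): max(-86, 59) = 59
n2-4-2 (MAX): max(-97, 74, 79) = 79
n2-4-3 (MAX): max(-51, 1) = 1
n2-4 (MIN): min(59, 79, 1) = 1
n2 (MAX): max(16, -82, 28, 1) = 28
n3-1-1 (MAX): max(49, 25) = 49
n3-1-2 (MAX): max(-75, -85) = -75
n3-1-3 (MAX): max(-7, -58, 36) = 36
n3-1 (MIN): min(49, -75, 36) = -75
n3-2-1 (MAX): max(-19, 92, 91) = 92
n3-2-2 (MAX): max(-34, 8) = 8
n3-2 (MIN): min(92, 8) = 8
n3-3-1 (MAX): max(54, -34, 6) = 54
n3-3-2 (MAX): max(57, 83) = 83
n3-3 (MIN): min(54, 83) = 54
n3-4-1 (MAX): max(13, -41) = 13
n3-4-2 (MAX): max(-24, 27, -12) = 27
n3-4-3 (MAX): max(-82, 50, -2, -7) = 50
n3-4 (MIN): min(13, 27, 50) = 13
n3 (MAX): max(-75, 8, 54, 13) = 54
n0 (MIN): min(24, 28, 54) = 24
MIN at n0 wants the lowest of {n1=24, n2=28, n3=54}, so chooses n1.

n1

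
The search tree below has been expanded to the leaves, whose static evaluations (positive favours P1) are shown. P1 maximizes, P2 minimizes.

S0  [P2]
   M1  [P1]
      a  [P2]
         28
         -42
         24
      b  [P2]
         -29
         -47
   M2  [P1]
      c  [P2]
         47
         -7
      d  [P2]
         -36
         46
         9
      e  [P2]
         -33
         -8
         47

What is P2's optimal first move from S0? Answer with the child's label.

a (P2): min(28, -42, 24) = -42
b (P2): min(-29, -47) = -47
M1 (P1): max(-42, -47) = -42
c (P2): min(47, -7) = -7
d (P2): min(-36, 46, 9) = -36
e (P2): min(-33, -8, 47) = -33
M2 (P1): max(-7, -36, -33) = -7
S0 (P2): min(-42, -7) = -42
P2 at S0 wants the lowest of {M1=-42, M2=-7}, so chooses M1.

M1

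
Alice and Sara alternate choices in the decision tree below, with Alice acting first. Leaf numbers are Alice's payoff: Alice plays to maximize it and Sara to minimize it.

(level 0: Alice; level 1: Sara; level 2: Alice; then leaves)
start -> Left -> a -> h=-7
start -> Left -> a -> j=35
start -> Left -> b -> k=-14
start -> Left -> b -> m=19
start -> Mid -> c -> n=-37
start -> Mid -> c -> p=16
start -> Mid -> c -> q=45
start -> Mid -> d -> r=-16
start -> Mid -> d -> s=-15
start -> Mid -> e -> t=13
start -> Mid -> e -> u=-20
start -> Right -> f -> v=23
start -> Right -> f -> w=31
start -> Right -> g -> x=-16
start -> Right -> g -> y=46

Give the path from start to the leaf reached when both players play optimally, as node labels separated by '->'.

a (Alice): max(-7, 35) = 35
b (Alice): max(-14, 19) = 19
Left (Sara): min(35, 19) = 19
c (Alice): max(-37, 16, 45) = 45
d (Alice): max(-16, -15) = -15
e (Alice): max(13, -20) = 13
Mid (Sara): min(45, -15, 13) = -15
f (Alice): max(23, 31) = 31
g (Alice): max(-16, 46) = 46
Right (Sara): min(31, 46) = 31
start (Alice): max(19, -15, 31) = 31
At start, Alice picks Right (highest: 31).
At Right, Sara picks f (lowest: 31).
At f, Alice picks w (highest: 31).
Terminal value 31.

start -> Right -> f -> w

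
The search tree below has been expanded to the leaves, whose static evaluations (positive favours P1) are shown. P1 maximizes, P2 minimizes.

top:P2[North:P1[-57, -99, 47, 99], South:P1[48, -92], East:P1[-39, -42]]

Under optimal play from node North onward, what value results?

99

North (P1): max(-57, -99, 47, 99) = 99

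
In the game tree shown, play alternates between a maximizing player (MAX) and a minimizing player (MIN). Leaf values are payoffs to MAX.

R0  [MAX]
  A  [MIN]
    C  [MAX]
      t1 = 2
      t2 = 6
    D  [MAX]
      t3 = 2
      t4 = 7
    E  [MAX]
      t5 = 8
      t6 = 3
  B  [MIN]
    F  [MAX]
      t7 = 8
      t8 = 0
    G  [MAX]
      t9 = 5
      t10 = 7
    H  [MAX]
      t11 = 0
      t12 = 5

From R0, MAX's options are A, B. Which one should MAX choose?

A

C (MAX): max(2, 6) = 6
D (MAX): max(2, 7) = 7
E (MAX): max(8, 3) = 8
A (MIN): min(6, 7, 8) = 6
F (MAX): max(8, 0) = 8
G (MAX): max(5, 7) = 7
H (MAX): max(0, 5) = 5
B (MIN): min(8, 7, 5) = 5
R0 (MAX): max(6, 5) = 6
MAX at R0 wants the highest of {A=6, B=5}, so chooses A.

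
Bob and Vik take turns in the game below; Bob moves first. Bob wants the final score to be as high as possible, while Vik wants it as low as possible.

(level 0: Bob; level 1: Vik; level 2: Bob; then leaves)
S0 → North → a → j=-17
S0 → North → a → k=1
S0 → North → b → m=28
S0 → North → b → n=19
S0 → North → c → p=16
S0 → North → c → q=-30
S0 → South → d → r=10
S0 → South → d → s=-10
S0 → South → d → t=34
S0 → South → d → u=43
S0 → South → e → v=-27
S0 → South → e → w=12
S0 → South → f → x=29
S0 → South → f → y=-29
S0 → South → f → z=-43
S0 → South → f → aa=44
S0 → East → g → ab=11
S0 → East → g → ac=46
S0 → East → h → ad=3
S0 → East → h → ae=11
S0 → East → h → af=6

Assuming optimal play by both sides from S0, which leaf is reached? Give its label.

a (Bob): max(-17, 1) = 1
b (Bob): max(28, 19) = 28
c (Bob): max(16, -30) = 16
North (Vik): min(1, 28, 16) = 1
d (Bob): max(10, -10, 34, 43) = 43
e (Bob): max(-27, 12) = 12
f (Bob): max(29, -29, -43, 44) = 44
South (Vik): min(43, 12, 44) = 12
g (Bob): max(11, 46) = 46
h (Bob): max(3, 11, 6) = 11
East (Vik): min(46, 11) = 11
S0 (Bob): max(1, 12, 11) = 12
At S0, Bob picks South (highest: 12).
At South, Vik picks e (lowest: 12).
At e, Bob picks w (highest: 12).
Terminal value 12.

w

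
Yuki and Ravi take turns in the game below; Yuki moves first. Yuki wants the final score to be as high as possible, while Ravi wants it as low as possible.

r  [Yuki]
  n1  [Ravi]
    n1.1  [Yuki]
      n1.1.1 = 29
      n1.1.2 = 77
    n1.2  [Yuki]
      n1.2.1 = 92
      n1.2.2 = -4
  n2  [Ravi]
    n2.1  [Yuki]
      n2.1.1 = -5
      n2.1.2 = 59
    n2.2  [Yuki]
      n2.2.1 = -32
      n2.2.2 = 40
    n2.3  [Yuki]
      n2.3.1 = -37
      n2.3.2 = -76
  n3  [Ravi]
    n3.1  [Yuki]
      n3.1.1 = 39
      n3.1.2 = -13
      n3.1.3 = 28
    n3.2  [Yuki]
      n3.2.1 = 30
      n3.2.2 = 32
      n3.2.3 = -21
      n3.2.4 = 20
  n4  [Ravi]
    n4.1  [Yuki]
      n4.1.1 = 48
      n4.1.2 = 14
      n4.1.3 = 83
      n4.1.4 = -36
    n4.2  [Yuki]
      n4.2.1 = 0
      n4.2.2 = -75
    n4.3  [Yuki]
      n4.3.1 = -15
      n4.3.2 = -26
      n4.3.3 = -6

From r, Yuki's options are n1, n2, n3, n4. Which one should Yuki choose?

n1.1 (Yuki): max(29, 77) = 77
n1.2 (Yuki): max(92, -4) = 92
n1 (Ravi): min(77, 92) = 77
n2.1 (Yuki): max(-5, 59) = 59
n2.2 (Yuki): max(-32, 40) = 40
n2.3 (Yuki): max(-37, -76) = -37
n2 (Ravi): min(59, 40, -37) = -37
n3.1 (Yuki): max(39, -13, 28) = 39
n3.2 (Yuki): max(30, 32, -21, 20) = 32
n3 (Ravi): min(39, 32) = 32
n4.1 (Yuki): max(48, 14, 83, -36) = 83
n4.2 (Yuki): max(0, -75) = 0
n4.3 (Yuki): max(-15, -26, -6) = -6
n4 (Ravi): min(83, 0, -6) = -6
r (Yuki): max(77, -37, 32, -6) = 77
Yuki at r wants the highest of {n1=77, n2=-37, n3=32, n4=-6}, so chooses n1.

n1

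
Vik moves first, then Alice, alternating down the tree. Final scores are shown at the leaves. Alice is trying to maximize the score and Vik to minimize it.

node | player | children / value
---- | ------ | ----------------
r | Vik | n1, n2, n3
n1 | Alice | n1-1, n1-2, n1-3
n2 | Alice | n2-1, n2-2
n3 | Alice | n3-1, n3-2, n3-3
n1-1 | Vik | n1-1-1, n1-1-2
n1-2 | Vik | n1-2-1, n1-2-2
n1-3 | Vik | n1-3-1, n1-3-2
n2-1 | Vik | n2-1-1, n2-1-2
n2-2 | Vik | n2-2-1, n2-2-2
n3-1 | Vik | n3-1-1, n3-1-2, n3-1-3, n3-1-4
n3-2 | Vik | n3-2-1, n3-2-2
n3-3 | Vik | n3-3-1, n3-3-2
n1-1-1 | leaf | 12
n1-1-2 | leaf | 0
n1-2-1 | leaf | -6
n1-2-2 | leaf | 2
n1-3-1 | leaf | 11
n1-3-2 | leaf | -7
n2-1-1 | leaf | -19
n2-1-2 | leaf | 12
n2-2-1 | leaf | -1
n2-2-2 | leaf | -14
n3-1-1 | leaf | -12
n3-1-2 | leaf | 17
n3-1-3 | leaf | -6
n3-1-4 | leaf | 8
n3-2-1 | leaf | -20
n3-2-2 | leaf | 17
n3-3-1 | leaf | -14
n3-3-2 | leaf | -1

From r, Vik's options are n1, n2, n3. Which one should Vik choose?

n2

n1-1 (Vik): min(12, 0) = 0
n1-2 (Vik): min(-6, 2) = -6
n1-3 (Vik): min(11, -7) = -7
n1 (Alice): max(0, -6, -7) = 0
n2-1 (Vik): min(-19, 12) = -19
n2-2 (Vik): min(-1, -14) = -14
n2 (Alice): max(-19, -14) = -14
n3-1 (Vik): min(-12, 17, -6, 8) = -12
n3-2 (Vik): min(-20, 17) = -20
n3-3 (Vik): min(-14, -1) = -14
n3 (Alice): max(-12, -20, -14) = -12
r (Vik): min(0, -14, -12) = -14
Vik at r wants the lowest of {n1=0, n2=-14, n3=-12}, so chooses n2.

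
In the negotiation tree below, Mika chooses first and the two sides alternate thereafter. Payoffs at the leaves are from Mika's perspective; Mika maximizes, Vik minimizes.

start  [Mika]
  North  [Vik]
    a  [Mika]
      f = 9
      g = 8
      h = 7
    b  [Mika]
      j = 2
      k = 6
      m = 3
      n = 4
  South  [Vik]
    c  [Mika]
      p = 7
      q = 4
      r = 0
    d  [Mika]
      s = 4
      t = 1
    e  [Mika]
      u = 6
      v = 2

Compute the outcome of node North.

a (Mika): max(9, 8, 7) = 9
b (Mika): max(2, 6, 3, 4) = 6
North (Vik): min(9, 6) = 6

6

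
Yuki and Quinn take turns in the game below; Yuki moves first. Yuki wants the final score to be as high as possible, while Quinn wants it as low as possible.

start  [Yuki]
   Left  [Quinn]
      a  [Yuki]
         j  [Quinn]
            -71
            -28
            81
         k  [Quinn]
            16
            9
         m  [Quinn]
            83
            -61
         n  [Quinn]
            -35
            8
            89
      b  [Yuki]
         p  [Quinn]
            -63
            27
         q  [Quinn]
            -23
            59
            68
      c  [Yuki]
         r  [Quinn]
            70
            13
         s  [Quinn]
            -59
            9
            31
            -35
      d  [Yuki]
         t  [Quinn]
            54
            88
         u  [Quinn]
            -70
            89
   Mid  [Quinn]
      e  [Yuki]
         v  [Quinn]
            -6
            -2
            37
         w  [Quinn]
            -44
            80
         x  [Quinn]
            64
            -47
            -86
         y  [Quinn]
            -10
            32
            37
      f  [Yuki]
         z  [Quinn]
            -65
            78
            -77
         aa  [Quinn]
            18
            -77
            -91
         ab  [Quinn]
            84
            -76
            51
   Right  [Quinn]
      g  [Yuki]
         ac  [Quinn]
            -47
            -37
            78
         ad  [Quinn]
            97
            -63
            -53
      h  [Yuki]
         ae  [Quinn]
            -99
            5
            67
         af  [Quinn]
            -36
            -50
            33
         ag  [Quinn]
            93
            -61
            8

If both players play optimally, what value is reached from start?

-23

j (Quinn): min(-71, -28, 81) = -71
k (Quinn): min(16, 9) = 9
m (Quinn): min(83, -61) = -61
n (Quinn): min(-35, 8, 89) = -35
a (Yuki): max(-71, 9, -61, -35) = 9
p (Quinn): min(-63, 27) = -63
q (Quinn): min(-23, 59, 68) = -23
b (Yuki): max(-63, -23) = -23
r (Quinn): min(70, 13) = 13
s (Quinn): min(-59, 9, 31, -35) = -59
c (Yuki): max(13, -59) = 13
t (Quinn): min(54, 88) = 54
u (Quinn): min(-70, 89) = -70
d (Yuki): max(54, -70) = 54
Left (Quinn): min(9, -23, 13, 54) = -23
v (Quinn): min(-6, -2, 37) = -6
w (Quinn): min(-44, 80) = -44
x (Quinn): min(64, -47, -86) = -86
y (Quinn): min(-10, 32, 37) = -10
e (Yuki): max(-6, -44, -86, -10) = -6
z (Quinn): min(-65, 78, -77) = -77
aa (Quinn): min(18, -77, -91) = -91
ab (Quinn): min(84, -76, 51) = -76
f (Yuki): max(-77, -91, -76) = -76
Mid (Quinn): min(-6, -76) = -76
ac (Quinn): min(-47, -37, 78) = -47
ad (Quinn): min(97, -63, -53) = -63
g (Yuki): max(-47, -63) = -47
ae (Quinn): min(-99, 5, 67) = -99
af (Quinn): min(-36, -50, 33) = -50
ag (Quinn): min(93, -61, 8) = -61
h (Yuki): max(-99, -50, -61) = -50
Right (Quinn): min(-47, -50) = -50
start (Yuki): max(-23, -76, -50) = -23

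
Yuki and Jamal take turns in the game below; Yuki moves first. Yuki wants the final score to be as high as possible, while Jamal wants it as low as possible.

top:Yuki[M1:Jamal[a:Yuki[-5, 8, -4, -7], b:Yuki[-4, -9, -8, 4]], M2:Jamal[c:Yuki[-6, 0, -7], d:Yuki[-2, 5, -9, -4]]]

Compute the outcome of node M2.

c (Yuki): max(-6, 0, -7) = 0
d (Yuki): max(-2, 5, -9, -4) = 5
M2 (Jamal): min(0, 5) = 0

0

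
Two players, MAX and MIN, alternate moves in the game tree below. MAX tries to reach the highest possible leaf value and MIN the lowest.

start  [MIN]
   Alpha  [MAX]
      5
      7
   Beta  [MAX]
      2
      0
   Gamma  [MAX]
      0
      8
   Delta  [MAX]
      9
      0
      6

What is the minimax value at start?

2

Alpha (MAX): max(5, 7) = 7
Beta (MAX): max(2, 0) = 2
Gamma (MAX): max(0, 8) = 8
Delta (MAX): max(9, 0, 6) = 9
start (MIN): min(7, 2, 8, 9) = 2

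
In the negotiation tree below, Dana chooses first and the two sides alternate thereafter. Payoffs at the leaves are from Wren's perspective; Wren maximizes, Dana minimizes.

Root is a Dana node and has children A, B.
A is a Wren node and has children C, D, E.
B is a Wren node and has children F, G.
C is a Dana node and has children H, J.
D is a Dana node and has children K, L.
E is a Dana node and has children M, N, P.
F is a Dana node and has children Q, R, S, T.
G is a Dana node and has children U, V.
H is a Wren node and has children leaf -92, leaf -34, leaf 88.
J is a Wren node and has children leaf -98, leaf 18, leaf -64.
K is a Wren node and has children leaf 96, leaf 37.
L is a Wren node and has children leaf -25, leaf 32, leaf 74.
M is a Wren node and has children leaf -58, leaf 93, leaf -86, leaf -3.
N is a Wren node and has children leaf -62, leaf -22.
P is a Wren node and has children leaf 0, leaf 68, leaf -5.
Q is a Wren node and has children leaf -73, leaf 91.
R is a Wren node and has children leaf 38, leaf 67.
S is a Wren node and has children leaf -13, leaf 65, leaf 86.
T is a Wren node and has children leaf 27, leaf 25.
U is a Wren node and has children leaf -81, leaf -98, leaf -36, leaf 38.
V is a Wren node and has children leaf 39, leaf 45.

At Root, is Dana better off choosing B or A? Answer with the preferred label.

B

Q (Wren): max(-73, 91) = 91
R (Wren): max(38, 67) = 67
S (Wren): max(-13, 65, 86) = 86
T (Wren): max(27, 25) = 27
F (Dana): min(91, 67, 86, 27) = 27
U (Wren): max(-81, -98, -36, 38) = 38
V (Wren): max(39, 45) = 45
G (Dana): min(38, 45) = 38
B (Wren): max(27, 38) = 38
H (Wren): max(-92, -34, 88) = 88
J (Wren): max(-98, 18, -64) = 18
C (Dana): min(88, 18) = 18
K (Wren): max(96, 37) = 96
L (Wren): max(-25, 32, 74) = 74
D (Dana): min(96, 74) = 74
M (Wren): max(-58, 93, -86, -3) = 93
N (Wren): max(-62, -22) = -22
P (Wren): max(0, 68, -5) = 68
E (Dana): min(93, -22, 68) = -22
A (Wren): max(18, 74, -22) = 74
Dana prefers the lower value; B=38, A=74. B is better since 38 < 74.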